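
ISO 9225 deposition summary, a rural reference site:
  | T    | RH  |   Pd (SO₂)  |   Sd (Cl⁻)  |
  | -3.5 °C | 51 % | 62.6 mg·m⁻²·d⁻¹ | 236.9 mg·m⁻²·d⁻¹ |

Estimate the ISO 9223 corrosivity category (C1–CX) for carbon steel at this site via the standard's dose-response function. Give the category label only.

carbon steel: T≤10 °C ⇒ hinge +0.150·(-3.5−10) = -2.0250
  sulphur-dioxide contribution → 5.568 μm/a
  chloride contribution → 14.16 μm/a
  total first-year rate 19.72 μm/a
19.7 μm/a falls in (1.3, 25] for carbon steel → category C2

C2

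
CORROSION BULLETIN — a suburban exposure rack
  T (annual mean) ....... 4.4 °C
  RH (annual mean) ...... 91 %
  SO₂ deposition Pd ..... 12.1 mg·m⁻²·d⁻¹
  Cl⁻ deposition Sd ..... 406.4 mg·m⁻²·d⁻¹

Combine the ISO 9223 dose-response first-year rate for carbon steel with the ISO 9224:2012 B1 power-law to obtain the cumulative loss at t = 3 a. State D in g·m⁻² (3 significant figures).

D(3) = 1.66e+03 g·m⁻²

carbon steel: T≤10 °C ⇒ hinge +0.150·(4.4−10) = -0.8400
  sulphur-dioxide contribution → 17.24 μm/a
  chloride contribution → 101.6 μm/a
  ⇒ r_corr(carbon steel) = 118.8 μm/a
Long-term exponent b (ISO 9224 Table 2, B1) = 0.523
  D(3) = 118.8 × 3^0.523 = 118.8 × 1.776 = 211.1 μm
  Mass loss = 211.1 μm × 7.85 g/cm³ = 1657 g·m⁻²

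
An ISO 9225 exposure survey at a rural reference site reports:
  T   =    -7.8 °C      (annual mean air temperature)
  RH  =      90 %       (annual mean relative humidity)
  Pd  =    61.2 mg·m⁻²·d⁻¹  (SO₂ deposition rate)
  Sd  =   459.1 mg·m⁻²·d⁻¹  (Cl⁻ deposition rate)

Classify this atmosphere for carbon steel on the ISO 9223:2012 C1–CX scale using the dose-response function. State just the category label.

C4

carbon steel: f(T) = +0.150·(T−10) [T≤10 °C] = -2.6700
  Pd branch = 1.77·Pd^0.52·e^(0.02·RH+f) = 6.299 μm/a
  Cl⁻ term: 0.102·459.1^0.62·exp(0.033·90+0.04·-7.8) = 65.06
  sum: 6.299 + 65.06 → r_corr = 71.36 μm/a
71.4 μm/a falls in (50, 80] for carbon steel → category C4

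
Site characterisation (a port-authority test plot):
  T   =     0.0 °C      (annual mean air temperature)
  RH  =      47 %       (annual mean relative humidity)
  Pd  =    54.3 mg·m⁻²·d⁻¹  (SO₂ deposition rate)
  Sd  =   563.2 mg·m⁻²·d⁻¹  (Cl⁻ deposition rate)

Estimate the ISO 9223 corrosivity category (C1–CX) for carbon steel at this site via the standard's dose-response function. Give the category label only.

carbon steel: temperature factor f = +0.150·(-10.0) = -1.5000
  Pd branch = 1.77·Pd^0.52·e^(0.02·RH+f) = 8.07 μm/a
  Sd branch = 0.102·Sd^0.62·e^(0.033·RH+0.04·T) = 24.41 μm/a
  r_corr = 8.07 + 24.41 = 32.48 μm/a
ISO 9223 Table 2 (carbon steel): 25 < 32.5 ≤ 50 μm/a ⇒ C3

C3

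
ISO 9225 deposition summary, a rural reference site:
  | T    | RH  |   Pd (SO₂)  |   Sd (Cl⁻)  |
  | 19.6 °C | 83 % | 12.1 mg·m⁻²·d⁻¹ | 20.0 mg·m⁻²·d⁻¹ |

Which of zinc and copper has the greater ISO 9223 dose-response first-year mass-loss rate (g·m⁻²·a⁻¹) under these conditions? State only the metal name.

zinc: f(T) = -0.071·(T−10) [T>10 °C] = -0.6816
  Pd branch = 0.0129·Pd^0.44·e^(0.046·RH+f) = 0.8895 μm/a
  Cl⁻ term: 0.0175·20.0^0.57·exp(0.008·83+0.085·19.6) = 0.992
  sum: 0.8895 + 0.992 → r_corr = 1.882 μm/a
  mass loss = 1.882 μm/a × 7.14 g/cm³ = 13.43 g·m⁻²·a⁻¹
copper: temperature factor f = -0.080·(9.6) = -0.7680
  SO₂ term: 0.0053·12.1^0.26·exp(0.059·83-0.7680) = 0.6295
  Sd branch = 0.01025·Sd^0.27·e^(0.036·RH+0.049·T) = 1.193 μm/a
  r_corr = 0.6295 + 1.193 = 1.823 μm/a
  mass loss = 1.823 μm/a × 8.96 g/cm³ = 16.33 g·m⁻²·a⁻¹
Ordering by g·m⁻²·a⁻¹: copper (16.3) > zinc (13.4)

copper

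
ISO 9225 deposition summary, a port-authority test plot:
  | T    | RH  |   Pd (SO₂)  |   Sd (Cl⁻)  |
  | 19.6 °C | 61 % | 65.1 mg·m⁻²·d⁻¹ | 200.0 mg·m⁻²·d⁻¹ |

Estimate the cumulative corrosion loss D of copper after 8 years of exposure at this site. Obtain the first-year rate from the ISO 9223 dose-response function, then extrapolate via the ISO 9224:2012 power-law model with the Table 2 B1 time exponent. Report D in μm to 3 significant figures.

D(8) = 5.09 μm

copper: T>10 °C ⇒ hinge -0.080·(19.6−10) = -0.7680
  Pd branch = 0.0053·Pd^0.26·e^(0.059·RH+f) = 0.2663 μm/a
  Cl⁻ term: 0.01025·200.0^0.27·exp(0.036·61+0.049·19.6) = 1.006
  r_corr = 0.2663 + 1.006 = 1.273 μm/a
Long-term exponent b (ISO 9224 Table 2, B1) = 0.667
  D(8) = 1.273 × 8^0.667 = 1.273 × 4.003 = 5.094 μm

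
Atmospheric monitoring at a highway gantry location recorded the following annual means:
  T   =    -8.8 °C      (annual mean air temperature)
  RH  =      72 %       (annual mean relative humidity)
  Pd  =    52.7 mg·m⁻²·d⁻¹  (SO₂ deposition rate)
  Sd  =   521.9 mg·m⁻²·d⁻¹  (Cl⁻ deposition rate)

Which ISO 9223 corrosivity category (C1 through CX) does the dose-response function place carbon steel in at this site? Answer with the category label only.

carbon steel: temperature factor f = +0.150·(-18.8) = -2.8200
  sulphur-dioxide contribution → 3.499 μm/a
  chloride contribution → 37.37 μm/a
  total first-year rate 40.87 μm/a
ISO 9223 Table 2 (carbon steel): 25 < 40.9 ≤ 50 μm/a ⇒ C3

C3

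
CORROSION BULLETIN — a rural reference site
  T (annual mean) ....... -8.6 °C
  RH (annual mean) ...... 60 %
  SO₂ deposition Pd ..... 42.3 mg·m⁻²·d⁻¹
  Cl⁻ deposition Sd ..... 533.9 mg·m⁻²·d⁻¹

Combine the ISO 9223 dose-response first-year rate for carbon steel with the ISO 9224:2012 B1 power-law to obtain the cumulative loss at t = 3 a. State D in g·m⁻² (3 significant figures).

D(3) = 394 g·m⁻²

carbon steel: T≤10 °C ⇒ hinge +0.150·(-8.6−10) = -2.7900
  Pd branch = 1.77·Pd^0.52·e^(0.02·RH+f) = 2.53 μm/a
  Cl⁻ term: 0.102·533.9^0.62·exp(0.033·60+0.04·-8.6) = 25.71
  r_corr = 2.53 + 25.71 = 28.24 μm/a
Power-law: D(3) = r_corr · 3^0.523
  D(3) = 28.24 × 3^0.523 = 28.24 × 1.776 = 50.17 μm
  Mass loss = 50.17 μm × 7.85 g/cm³ = 393.8 g·m⁻²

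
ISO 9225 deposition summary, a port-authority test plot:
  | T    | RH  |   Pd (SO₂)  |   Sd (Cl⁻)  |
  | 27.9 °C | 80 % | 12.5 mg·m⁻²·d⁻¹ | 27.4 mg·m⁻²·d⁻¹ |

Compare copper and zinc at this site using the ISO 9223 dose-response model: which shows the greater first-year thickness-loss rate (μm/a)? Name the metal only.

copper: f(T) = -0.080·(T−10) [T>10 °C] = -1.4320
  SO₂ term: 0.0053·12.5^0.26·exp(0.059·80-1.4320) = 0.2738
  Sd branch = 0.01025·Sd^0.27·e^(0.036·RH+0.049·T) = 1.751 μm/a
  sum: 0.2738 + 1.751 → r_corr = 2.025 μm/a
zinc: f(T) = -0.071·(T−10) [T>10 °C] = -1.2709
  Pd branch = 0.0129·Pd^0.44·e^(0.046·RH+f) = 0.436 μm/a
  Sd branch = 0.0175·Sd^0.57·e^(0.008·RH+0.085·T) = 2.347 μm/a
  sum: 0.436 + 2.347 → r_corr = 2.783 μm/a
Ordering by μm/a: zinc (2.78) > copper (2.03)

zinc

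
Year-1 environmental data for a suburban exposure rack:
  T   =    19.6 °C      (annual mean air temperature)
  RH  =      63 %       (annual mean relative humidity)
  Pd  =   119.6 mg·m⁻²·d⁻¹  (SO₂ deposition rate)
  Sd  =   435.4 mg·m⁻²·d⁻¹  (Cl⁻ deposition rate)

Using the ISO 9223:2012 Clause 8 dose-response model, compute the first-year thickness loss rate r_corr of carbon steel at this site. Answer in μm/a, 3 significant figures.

r_corr = 122 μm/a

carbon steel: T>10 °C ⇒ hinge -0.054·(19.6−10) = -0.5184
  sulphur-dioxide contribution → 44.72 μm/a
  chloride contribution → 77.29 μm/a
  total first-year rate 122 μm/a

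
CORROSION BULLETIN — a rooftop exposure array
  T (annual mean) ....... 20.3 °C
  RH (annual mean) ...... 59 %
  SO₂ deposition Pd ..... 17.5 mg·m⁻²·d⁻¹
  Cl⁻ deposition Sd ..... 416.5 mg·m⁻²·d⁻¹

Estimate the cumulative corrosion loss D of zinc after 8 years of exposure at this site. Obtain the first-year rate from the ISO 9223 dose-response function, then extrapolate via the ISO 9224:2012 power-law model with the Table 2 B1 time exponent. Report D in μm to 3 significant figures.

zinc: temperature factor f = -0.071·(10.3) = -0.7313
  Pd branch = 0.0129·Pd^0.44·e^(0.046·RH+f) = 0.3301 μm/a
  Sd branch = 0.0175·Sd^0.57·e^(0.008·RH+0.085·T) = 4.904 μm/a
  r_corr = 0.3301 + 4.904 = 5.234 μm/a
Long-term exponent b (ISO 9224 Table 2, B1) = 0.813
  D(8) = 5.234 × 8^0.813 = 5.234 × 5.423 = 28.38 μm

D(8) = 28.4 μm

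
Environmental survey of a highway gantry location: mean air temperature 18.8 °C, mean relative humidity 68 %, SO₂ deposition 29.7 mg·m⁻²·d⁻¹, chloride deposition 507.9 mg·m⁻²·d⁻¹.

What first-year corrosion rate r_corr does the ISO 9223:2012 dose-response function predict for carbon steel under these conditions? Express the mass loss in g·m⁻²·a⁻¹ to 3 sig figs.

r_corr = 959 g·m⁻²·a⁻¹

carbon steel: T>10 °C ⇒ hinge -0.054·(18.8−10) = -0.4752
  Pd branch = 1.77·Pd^0.52·e^(0.02·RH+f) = 25.01 μm/a
  Sd branch = 0.102·Sd^0.62·e^(0.033·RH+0.04·T) = 97.12 μm/a
  sum: 25.01 + 97.12 → r_corr = 122.1 μm/a
Convert to mass loss: 122.1 μm/a × 7.85 g/cm³ = 958.7 g·m⁻²·a⁻¹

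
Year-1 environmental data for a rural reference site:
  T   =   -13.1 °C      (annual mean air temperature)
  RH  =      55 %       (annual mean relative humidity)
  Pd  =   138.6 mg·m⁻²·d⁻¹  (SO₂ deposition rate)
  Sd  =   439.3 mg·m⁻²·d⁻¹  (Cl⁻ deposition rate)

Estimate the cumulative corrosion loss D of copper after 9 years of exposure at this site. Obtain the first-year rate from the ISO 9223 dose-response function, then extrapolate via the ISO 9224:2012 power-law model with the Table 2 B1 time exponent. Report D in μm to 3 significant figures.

D(9) = 0.990 μm

copper: T≤10 °C ⇒ hinge +0.126·(-13.1−10) = -2.9106
  Pd branch = 0.0053·Pd^0.26·e^(0.059·RH+f) = 0.02669 μm/a
  Cl⁻ term: 0.01025·439.3^0.27·exp(0.036·55+0.049·-13.1) = 0.202
  sum: 0.02669 + 0.202 → r_corr = 0.2287 μm/a
Power-law: D(9) = r_corr · 9^0.667
  D(9) = 0.2287 × 9^0.667 = 0.2287 × 4.33 = 0.9903 μm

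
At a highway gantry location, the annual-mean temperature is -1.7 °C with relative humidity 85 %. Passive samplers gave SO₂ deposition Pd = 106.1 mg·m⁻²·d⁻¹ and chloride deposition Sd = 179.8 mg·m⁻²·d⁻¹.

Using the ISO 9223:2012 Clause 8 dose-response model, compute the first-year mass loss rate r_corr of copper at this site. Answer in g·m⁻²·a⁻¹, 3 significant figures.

copper: T≤10 °C ⇒ hinge +0.126·(-1.7−10) = -1.4742
  Pd branch = 0.0053·Pd^0.26·e^(0.059·RH+f) = 0.6148 μm/a
  Sd branch = 0.01025·Sd^0.27·e^(0.036·RH+0.049·T) = 0.8171 μm/a
  sum: 0.6148 + 0.8171 → r_corr = 1.432 μm/a
Convert to mass loss: 1.432 μm/a × 8.96 g/cm³ = 12.83 g·m⁻²·a⁻¹

r_corr = 12.8 g·m⁻²·a⁻¹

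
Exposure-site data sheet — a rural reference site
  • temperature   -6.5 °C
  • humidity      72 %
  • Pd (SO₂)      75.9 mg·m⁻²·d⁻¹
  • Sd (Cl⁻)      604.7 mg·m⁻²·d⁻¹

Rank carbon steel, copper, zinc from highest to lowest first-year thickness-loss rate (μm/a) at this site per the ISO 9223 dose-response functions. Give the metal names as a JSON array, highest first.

carbon steel: f(T) = +0.150·(T−10) [T≤10 °C] = -2.4750
  SO₂ term: 1.77·75.9^0.52·exp(0.02·72-2.4750) = 5.973
  Sd branch = 0.102·Sd^0.62·e^(0.033·RH+0.04·T) = 44.89 μm/a
  sum: 5.973 + 44.89 → r_corr = 50.86 μm/a
copper: f(T) = +0.126·(T−10) [T≤10 °C] = -2.0790
  SO₂ term: 0.0053·75.9^0.26·exp(0.059·72-2.0790) = 0.1429
  Cl⁻ term: 0.01025·604.7^0.27·exp(0.036·72+0.049·-6.5) = 0.5612
  r_corr = 0.1429 + 0.5612 = 0.7041 μm/a
zinc: T≤10 °C ⇒ hinge +0.038·(-6.5−10) = -0.6270
  Pd branch = 0.0129·Pd^0.44·e^(0.046·RH+f) = 1.271 μm/a
  Cl⁻ term: 0.0175·604.7^0.57·exp(0.008·72+0.085·-6.5) = 0.6898
  r_corr = 1.271 + 0.6898 = 1.96 μm/a
Ordering by μm/a: carbon steel (50.9) > zinc (1.96) > copper (0.704)

["carbon steel", "zinc", "copper"]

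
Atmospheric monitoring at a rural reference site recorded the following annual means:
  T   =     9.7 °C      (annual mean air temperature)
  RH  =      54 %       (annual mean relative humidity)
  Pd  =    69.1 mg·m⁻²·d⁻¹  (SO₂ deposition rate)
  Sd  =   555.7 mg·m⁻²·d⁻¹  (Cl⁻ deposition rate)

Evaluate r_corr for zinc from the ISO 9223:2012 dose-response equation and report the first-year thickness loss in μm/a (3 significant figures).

zinc: f(T) = +0.038·(T−10) [T≤10 °C] = -0.0114
  SO₂ term: 0.0129·69.1^0.44·exp(0.046·54-0.0114) = 0.9858
  Cl⁻ term: 0.0175·555.7^0.57·exp(0.008·54+0.085·9.7) = 2.256
  sum: 0.9858 + 2.256 → r_corr = 3.242 μm/a

r_corr = 3.24 μm/a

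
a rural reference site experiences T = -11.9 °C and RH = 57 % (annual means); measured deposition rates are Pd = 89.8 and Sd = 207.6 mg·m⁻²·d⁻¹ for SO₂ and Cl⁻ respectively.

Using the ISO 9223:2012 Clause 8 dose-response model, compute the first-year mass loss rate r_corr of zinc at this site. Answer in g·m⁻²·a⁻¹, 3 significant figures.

zinc: f(T) = +0.038·(T−10) [T≤10 °C] = -0.8322
  Pd branch = 0.0129·Pd^0.44·e^(0.046·RH+f) = 0.5589 μm/a
  Sd branch = 0.0175·Sd^0.57·e^(0.008·RH+0.085·T) = 0.2102 μm/a
  sum: 0.5589 + 0.2102 → r_corr = 0.7691 μm/a
Convert to mass loss: 0.7691 μm/a × 7.14 g/cm³ = 5.491 g·m⁻²·a⁻¹

r_corr = 5.49 g·m⁻²·a⁻¹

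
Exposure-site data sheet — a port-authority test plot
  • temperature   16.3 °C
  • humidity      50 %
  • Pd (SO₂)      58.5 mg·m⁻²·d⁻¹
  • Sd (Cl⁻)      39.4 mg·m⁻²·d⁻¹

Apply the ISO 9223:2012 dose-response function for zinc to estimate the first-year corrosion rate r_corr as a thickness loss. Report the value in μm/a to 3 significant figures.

zinc: f(T) = -0.071·(T−10) [T>10 °C] = -0.4473
  sulphur-dioxide contribution → 0.4929 μm/a
  chloride contribution → 0.847 μm/a
  ⇒ r_corr(zinc) = 1.34 μm/a

r_corr = 1.34 μm/a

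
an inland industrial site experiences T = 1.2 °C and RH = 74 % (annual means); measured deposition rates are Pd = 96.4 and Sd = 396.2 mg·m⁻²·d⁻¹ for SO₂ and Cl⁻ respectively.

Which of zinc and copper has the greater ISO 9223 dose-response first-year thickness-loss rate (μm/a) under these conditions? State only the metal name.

zinc: temperature factor f = +0.038·(-8.8) = -0.3344
  SO₂ term: 0.0129·96.4^0.44·exp(0.046·74-0.3344) = 2.073
  Sd branch = 0.0175·Sd^0.57·e^(0.008·RH+0.085·T) = 1.06 μm/a
  sum: 2.073 + 1.06 → r_corr = 3.133 μm/a
copper: f(T) = +0.126·(T−10) [T≤10 °C] = -1.1088
  Pd branch = 0.0053·Pd^0.26·e^(0.059·RH+f) = 0.4516 μm/a
  Sd branch = 0.01025·Sd^0.27·e^(0.036·RH+0.049·T) = 0.7846 μm/a
  sum: 0.4516 + 0.7846 → r_corr = 1.236 μm/a
Ordering by μm/a: zinc (3.13) > copper (1.24)

zinc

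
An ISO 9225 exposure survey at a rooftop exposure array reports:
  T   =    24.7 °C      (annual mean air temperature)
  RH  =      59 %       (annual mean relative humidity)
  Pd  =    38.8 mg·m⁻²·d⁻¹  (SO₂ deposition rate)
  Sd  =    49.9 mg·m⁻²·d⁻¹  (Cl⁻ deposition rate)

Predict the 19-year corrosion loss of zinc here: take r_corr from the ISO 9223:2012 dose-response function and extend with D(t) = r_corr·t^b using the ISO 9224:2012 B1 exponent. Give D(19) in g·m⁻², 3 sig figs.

D(19) = 193 g·m⁻²

zinc: f(T) = -0.071·(T−10) [T>10 °C] = -1.0437
  Pd branch = 0.0129·Pd^0.44·e^(0.046·RH+f) = 0.3428 μm/a
  Cl⁻ term: 0.0175·49.9^0.57·exp(0.008·59+0.085·24.7) = 2.127
  sum: 0.3428 + 2.127 → r_corr = 2.47 μm/a
ISO 9224: D(t) = r_corr · t^b with b = 0.813 (zinc, B1)
  D(19) = 2.47 × 19^0.813 = 2.47 × 10.96 = 27.06 μm
  Mass loss = 27.06 μm × 7.14 g/cm³ = 193.2 g·m⁻²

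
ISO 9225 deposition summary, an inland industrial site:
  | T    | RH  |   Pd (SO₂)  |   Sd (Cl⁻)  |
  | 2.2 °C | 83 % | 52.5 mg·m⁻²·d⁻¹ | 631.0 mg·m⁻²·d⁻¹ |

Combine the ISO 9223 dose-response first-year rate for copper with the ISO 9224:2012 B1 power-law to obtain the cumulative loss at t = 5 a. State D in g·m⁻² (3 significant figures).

D(5) = 53.4 g·m⁻²

copper: f(T) = +0.126·(T−10) [T≤10 °C] = -0.9828
  sulphur-dioxide contribution → 0.7438 μm/a
  chloride contribution → 1.292 μm/a
  ⇒ r_corr(copper) = 2.036 μm/a
ISO 9224: D(t) = r_corr · t^b with b = 0.667 (copper, B1)
  D(5) = 2.036 × 5^0.667 = 2.036 × 2.926 = 5.955 μm
  Mass loss = 5.955 μm × 8.96 g/cm³ = 53.36 g·m⁻²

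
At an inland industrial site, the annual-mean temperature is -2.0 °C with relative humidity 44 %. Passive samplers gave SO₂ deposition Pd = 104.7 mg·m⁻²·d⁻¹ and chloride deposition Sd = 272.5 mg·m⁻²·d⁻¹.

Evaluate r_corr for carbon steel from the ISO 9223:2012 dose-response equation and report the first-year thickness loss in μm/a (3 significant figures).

r_corr = 20.9 μm/a

carbon steel: T≤10 °C ⇒ hinge +0.150·(-2.0−10) = -1.8000
  SO₂ term: 1.77·104.7^0.52·exp(0.02·44-1.8000) = 7.921
  Sd branch = 0.102·Sd^0.62·e^(0.033·RH+0.04·T) = 13.01 μm/a
  r_corr = 7.921 + 13.01 = 20.93 μm/a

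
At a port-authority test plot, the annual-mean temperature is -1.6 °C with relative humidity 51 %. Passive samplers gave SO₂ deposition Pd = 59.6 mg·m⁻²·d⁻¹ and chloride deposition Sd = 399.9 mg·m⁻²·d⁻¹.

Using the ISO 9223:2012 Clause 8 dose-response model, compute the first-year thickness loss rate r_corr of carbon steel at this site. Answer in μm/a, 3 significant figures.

r_corr = 28.3 μm/a

carbon steel: T≤10 °C ⇒ hinge +0.150·(-1.6−10) = -1.7400
  SO₂ term: 1.77·59.6^0.52·exp(0.02·51-1.7400) = 7.218
  Sd branch = 0.102·Sd^0.62·e^(0.033·RH+0.04·T) = 21.13 μm/a
  sum: 7.218 + 21.13 → r_corr = 28.35 μm/a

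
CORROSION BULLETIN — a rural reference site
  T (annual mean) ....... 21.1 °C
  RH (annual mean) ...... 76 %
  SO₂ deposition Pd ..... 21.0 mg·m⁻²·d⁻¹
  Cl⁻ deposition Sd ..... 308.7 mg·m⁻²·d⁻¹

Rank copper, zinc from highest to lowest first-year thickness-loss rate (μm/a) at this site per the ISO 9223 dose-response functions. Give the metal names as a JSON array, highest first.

["zinc", "copper"]

copper: T>10 °C ⇒ hinge -0.080·(21.1−10) = -0.8880
  sulphur-dioxide contribution → 0.4264 μm/a
  chloride contribution → 2.09 μm/a
  total first-year rate 2.516 μm/a
zinc: f(T) = -0.071·(T−10) [T>10 °C] = -0.7881
  sulphur-dioxide contribution → 0.7386 μm/a
  chloride contribution → 5.07 μm/a
  ⇒ r_corr(zinc) = 5.809 μm/a
Ordering by μm/a: zinc (5.81) > copper (2.52)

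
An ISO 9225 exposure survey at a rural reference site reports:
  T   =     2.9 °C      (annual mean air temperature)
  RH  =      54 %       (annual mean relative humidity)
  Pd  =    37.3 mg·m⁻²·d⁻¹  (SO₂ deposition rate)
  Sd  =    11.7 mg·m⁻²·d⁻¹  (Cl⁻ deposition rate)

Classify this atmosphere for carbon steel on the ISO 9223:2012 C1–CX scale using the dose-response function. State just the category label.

C2

carbon steel: f(T) = +0.150·(T−10) [T≤10 °C] = -1.0650
  Pd branch = 1.77·Pd^0.52·e^(0.02·RH+f) = 11.8 μm/a
  Sd branch = 0.102·Sd^0.62·e^(0.033·RH+0.04·T) = 3.127 μm/a
  sum: 11.8 + 3.127 → r_corr = 14.92 μm/a
Category bounds: 1.3…25 μm/a bracket r_corr ⇒ C2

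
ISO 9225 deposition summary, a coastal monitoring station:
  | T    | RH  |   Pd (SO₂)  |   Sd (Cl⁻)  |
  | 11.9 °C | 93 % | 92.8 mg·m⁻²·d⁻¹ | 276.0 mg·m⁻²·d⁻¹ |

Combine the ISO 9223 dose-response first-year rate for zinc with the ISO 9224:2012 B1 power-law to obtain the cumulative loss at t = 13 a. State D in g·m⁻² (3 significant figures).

D(13) = 486 g·m⁻²

zinc: temperature factor f = -0.071·(1.9) = -0.1349
  SO₂ term: 0.0129·92.8^0.44·exp(0.046·93-0.1349) = 5.965
  Sd branch = 0.0175·Sd^0.57·e^(0.008·RH+0.085·T) = 2.493 μm/a
  r_corr = 5.965 + 2.493 = 8.459 μm/a
ISO 9224: D(t) = r_corr · t^b with b = 0.813 (zinc, B1)
  D(13) = 8.459 × 13^0.813 = 8.459 × 8.047 = 68.07 μm
  Mass loss = 68.07 μm × 7.14 g/cm³ = 486 g·m⁻²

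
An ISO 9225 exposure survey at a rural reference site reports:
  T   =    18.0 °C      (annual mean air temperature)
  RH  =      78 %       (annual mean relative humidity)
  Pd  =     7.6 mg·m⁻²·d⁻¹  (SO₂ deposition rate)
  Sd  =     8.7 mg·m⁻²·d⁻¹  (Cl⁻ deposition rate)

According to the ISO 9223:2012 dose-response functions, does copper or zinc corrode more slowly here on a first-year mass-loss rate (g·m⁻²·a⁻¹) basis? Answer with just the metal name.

copper: temperature factor f = -0.080·(8.0) = -0.6400
  sulphur-dioxide contribution → 0.472 μm/a
  chloride contribution → 0.7361 μm/a
  total first-year rate 1.208 μm/a
  mass loss = 1.208 μm/a × 8.96 g/cm³ = 10.82 g·m⁻²·a⁻¹
zinc: f(T) = -0.071·(T−10) [T>10 °C] = -0.5680
  sulphur-dioxide contribution → 0.6452 μm/a
  chloride contribution → 0.5176 μm/a
  ⇒ r_corr(zinc) = 1.163 μm/a
  mass loss = 1.163 μm/a × 7.14 g/cm³ = 8.303 g·m⁻²·a⁻¹
Ordering by g·m⁻²·a⁻¹: copper (10.8) > zinc (8.3)

zinc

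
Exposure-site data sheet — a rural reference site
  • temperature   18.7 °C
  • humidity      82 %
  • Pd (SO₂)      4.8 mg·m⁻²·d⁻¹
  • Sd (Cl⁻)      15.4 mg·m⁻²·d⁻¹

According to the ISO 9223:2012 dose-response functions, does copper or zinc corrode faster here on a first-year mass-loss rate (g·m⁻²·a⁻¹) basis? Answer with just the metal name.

copper: temperature factor f = -0.080·(8.7) = -0.6960
  SO₂ term: 0.0053·4.8^0.26·exp(0.059·82-0.6960) = 0.5015
  Sd branch = 0.01025·Sd^0.27·e^(0.036·RH+0.049·T) = 1.026 μm/a
  r_corr = 0.5015 + 1.026 = 1.528 μm/a
  mass loss = 1.528 μm/a × 8.96 g/cm³ = 13.69 g·m⁻²·a⁻¹
zinc: f(T) = -0.071·(T−10) [T>10 °C] = -0.6177
  SO₂ term: 0.0129·4.8^0.44·exp(0.046·82-0.6177) = 0.6029
  Cl⁻ term: 0.0175·15.4^0.57·exp(0.008·82+0.085·18.7) = 0.7855
  r_corr = 0.6029 + 0.7855 = 1.388 μm/a
  mass loss = 1.388 μm/a × 7.14 g/cm³ = 9.913 g·m⁻²·a⁻¹
Ordering by g·m⁻²·a⁻¹: copper (13.7) > zinc (9.91)

copper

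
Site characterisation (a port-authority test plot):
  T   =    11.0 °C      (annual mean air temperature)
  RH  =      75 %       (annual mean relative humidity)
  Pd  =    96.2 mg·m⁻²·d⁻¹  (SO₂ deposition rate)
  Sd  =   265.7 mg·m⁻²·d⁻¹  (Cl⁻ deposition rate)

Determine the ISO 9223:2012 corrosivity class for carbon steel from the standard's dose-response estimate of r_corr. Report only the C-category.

C5

carbon steel: temperature factor f = -0.054·(1.0) = -0.0540
  Pd branch = 1.77·Pd^0.52·e^(0.02·RH+f) = 80.76 μm/a
  Cl⁻ term: 0.102·265.7^0.62·exp(0.033·75+0.04·11.0) = 59.94
  r_corr = 80.76 + 59.94 = 140.7 μm/a
Category bounds: 80…200 μm/a bracket r_corr ⇒ C5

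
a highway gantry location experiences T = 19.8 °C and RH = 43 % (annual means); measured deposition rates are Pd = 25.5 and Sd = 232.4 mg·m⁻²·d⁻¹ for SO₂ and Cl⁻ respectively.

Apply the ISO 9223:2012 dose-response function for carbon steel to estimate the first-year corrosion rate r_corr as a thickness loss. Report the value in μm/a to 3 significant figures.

r_corr = 40.6 μm/a

carbon steel: T>10 °C ⇒ hinge -0.054·(19.8−10) = -0.5292
  SO₂ term: 1.77·25.5^0.52·exp(0.02·43-0.5292) = 13.28
  Sd branch = 0.102·Sd^0.62·e^(0.033·RH+0.04·T) = 27.28 μm/a
  sum: 13.28 + 27.28 → r_corr = 40.56 μm/a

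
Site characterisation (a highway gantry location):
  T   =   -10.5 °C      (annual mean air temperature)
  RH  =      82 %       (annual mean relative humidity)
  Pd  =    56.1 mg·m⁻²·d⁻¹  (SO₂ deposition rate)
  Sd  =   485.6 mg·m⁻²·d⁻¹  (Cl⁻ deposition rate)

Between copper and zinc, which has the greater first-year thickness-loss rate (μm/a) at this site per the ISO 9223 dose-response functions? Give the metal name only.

zinc

copper: f(T) = +0.126·(T−10) [T≤10 °C] = -2.5830
  sulphur-dioxide contribution → 0.144 μm/a
  chloride contribution → 0.6232 μm/a
  ⇒ r_corr(copper) = 0.7672 μm/a
zinc: T≤10 °C ⇒ hinge +0.038·(-10.5−10) = -0.7790
  sulphur-dioxide contribution → 1.513 μm/a
  chloride contribution → 0.4694 μm/a
  ⇒ r_corr(zinc) = 1.983 μm/a
Ordering by μm/a: zinc (1.98) > copper (0.767)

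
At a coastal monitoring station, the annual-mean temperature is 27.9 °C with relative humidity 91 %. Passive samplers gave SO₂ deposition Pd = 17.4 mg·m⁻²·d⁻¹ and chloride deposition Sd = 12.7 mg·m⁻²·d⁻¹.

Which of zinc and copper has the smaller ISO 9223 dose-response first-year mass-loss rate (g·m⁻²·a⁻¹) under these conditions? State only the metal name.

zinc

zinc: temperature factor f = -0.071·(17.9) = -1.2709
  sulphur-dioxide contribution → 0.8365 μm/a
  chloride contribution → 1.653 μm/a
  ⇒ r_corr(zinc) = 2.49 μm/a
  mass loss = 2.49 μm/a × 7.14 g/cm³ = 17.78 g·m⁻²·a⁻¹
copper: T>10 °C ⇒ hinge -0.080·(27.9−10) = -1.4320
  sulphur-dioxide contribution → 0.571 μm/a
  chloride contribution → 2.115 μm/a
  ⇒ r_corr(copper) = 2.686 μm/a
  mass loss = 2.686 μm/a × 8.96 g/cm³ = 24.06 g·m⁻²·a⁻¹
Ordering by g·m⁻²·a⁻¹: copper (24.1) > zinc (17.8)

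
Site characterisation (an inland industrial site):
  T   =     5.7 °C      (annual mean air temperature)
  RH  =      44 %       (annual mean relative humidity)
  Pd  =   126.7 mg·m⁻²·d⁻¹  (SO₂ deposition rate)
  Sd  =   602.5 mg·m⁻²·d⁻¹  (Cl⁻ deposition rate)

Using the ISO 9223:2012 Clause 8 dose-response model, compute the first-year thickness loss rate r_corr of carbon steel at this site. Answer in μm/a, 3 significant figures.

r_corr = 56.7 μm/a

carbon steel: temperature factor f = +0.150·(-4.3) = -0.6450
  sulphur-dioxide contribution → 27.76 μm/a
  chloride contribution → 28.96 μm/a
  ⇒ r_corr(carbon steel) = 56.72 μm/a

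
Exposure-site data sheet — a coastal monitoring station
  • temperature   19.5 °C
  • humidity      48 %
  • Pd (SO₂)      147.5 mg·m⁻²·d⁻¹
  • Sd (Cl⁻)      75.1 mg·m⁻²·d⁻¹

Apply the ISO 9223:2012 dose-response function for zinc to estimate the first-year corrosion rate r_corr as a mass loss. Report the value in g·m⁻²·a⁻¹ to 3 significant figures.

zinc: temperature factor f = -0.071·(9.5) = -0.6745
  sulphur-dioxide contribution → 0.5381 μm/a
  chloride contribution → 1.58 μm/a
  total first-year rate 2.118 μm/a
Convert to mass loss: 2.118 μm/a × 7.14 g/cm³ = 15.13 g·m⁻²·a⁻¹

r_corr = 15.1 g·m⁻²·a⁻¹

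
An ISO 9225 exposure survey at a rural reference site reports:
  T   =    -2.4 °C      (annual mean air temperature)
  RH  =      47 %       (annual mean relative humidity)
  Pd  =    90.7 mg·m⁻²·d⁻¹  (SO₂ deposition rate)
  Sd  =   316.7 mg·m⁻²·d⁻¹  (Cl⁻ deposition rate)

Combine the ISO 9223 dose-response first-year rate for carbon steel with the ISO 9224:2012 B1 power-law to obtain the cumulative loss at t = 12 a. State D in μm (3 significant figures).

D(12) = 83.9 μm

carbon steel: T≤10 °C ⇒ hinge +0.150·(-2.4−10) = -1.8600
  sulphur-dioxide contribution → 7.352 μm/a
  chloride contribution → 15.52 μm/a
  ⇒ r_corr(carbon steel) = 22.87 μm/a
Long-term exponent b (ISO 9224 Table 2, B1) = 0.523
  D(12) = 22.87 × 12^0.523 = 22.87 × 3.668 = 83.89 μm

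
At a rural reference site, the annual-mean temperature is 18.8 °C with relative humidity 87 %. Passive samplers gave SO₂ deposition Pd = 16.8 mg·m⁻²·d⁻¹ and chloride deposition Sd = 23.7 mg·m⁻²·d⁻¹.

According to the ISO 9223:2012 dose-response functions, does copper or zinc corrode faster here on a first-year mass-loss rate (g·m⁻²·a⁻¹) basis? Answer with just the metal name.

copper

copper: f(T) = -0.080·(T−10) [T>10 °C] = -0.7040
  Pd branch = 0.0053·Pd^0.26·e^(0.059·RH+f) = 0.9254 μm/a
  Sd branch = 0.01025·Sd^0.27·e^(0.036·RH+0.049·T) = 1.387 μm/a
  r_corr = 0.9254 + 1.387 = 2.313 μm/a
  mass loss = 2.313 μm/a × 8.96 g/cm³ = 20.72 g·m⁻²·a⁻¹
zinc: temperature factor f = -0.071·(8.8) = -0.6248
  Pd branch = 0.0129·Pd^0.44·e^(0.046·RH+f) = 1.307 μm/a
  Sd branch = 0.0175·Sd^0.57·e^(0.008·RH+0.085·T) = 1.054 μm/a
  r_corr = 1.307 + 1.054 = 2.362 μm/a
  mass loss = 2.362 μm/a × 7.14 g/cm³ = 16.86 g·m⁻²·a⁻¹
Ordering by g·m⁻²·a⁻¹: copper (20.7) > zinc (16.9)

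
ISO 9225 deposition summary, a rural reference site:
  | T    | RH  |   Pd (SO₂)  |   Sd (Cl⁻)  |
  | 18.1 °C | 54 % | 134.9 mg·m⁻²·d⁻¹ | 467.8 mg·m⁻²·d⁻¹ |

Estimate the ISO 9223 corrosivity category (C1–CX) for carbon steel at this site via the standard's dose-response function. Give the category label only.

C5

carbon steel: f(T) = -0.054·(T−10) [T>10 °C] = -0.4374
  SO₂ term: 1.77·134.9^0.52·exp(0.02·54-0.4374) = 43.12
  Cl⁻ term: 0.102·467.8^0.62·exp(0.033·54+0.04·18.1) = 56.54
  sum: 43.12 + 56.54 → r_corr = 99.66 μm/a
99.7 μm/a falls in (80, 200] for carbon steel → category C5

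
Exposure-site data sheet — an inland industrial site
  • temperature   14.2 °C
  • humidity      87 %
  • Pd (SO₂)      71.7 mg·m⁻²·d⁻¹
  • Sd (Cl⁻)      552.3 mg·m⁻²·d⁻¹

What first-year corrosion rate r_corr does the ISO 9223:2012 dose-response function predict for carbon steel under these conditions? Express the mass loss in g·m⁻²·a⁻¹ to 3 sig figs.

r_corr = 1.83e+03 g·m⁻²·a⁻¹

carbon steel: f(T) = -0.054·(T−10) [T>10 °C] = -0.2268
  SO₂ term: 1.77·71.7^0.52·exp(0.02·87-0.2268) = 74.13
  Cl⁻ term: 0.102·552.3^0.62·exp(0.033·87+0.04·14.2) = 159.3
  r_corr = 74.13 + 159.3 = 233.5 μm/a
Convert to mass loss: 233.5 μm/a × 7.85 g/cm³ = 1833 g·m⁻²·a⁻¹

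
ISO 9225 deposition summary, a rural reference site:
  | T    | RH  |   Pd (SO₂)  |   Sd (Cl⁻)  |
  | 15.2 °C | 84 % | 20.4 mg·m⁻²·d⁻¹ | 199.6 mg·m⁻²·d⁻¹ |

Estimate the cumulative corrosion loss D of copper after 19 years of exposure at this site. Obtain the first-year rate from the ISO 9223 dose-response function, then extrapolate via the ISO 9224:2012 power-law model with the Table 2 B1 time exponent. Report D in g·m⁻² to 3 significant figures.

copper: T>10 °C ⇒ hinge -0.080·(15.2−10) = -0.4160
  Pd branch = 0.0053·Pd^0.26·e^(0.059·RH+f) = 1.088 μm/a
  Cl⁻ term: 0.01025·199.6^0.27·exp(0.036·84+0.049·15.2) = 1.856
  sum: 1.088 + 1.856 → r_corr = 2.943 μm/a
Power-law: D(19) = r_corr · 19^0.667
  D(19) = 2.943 × 19^0.667 = 2.943 × 7.127 = 20.98 μm
  Mass loss = 20.98 μm × 8.96 g/cm³ = 188 g·m⁻²

D(19) = 188 g·m⁻²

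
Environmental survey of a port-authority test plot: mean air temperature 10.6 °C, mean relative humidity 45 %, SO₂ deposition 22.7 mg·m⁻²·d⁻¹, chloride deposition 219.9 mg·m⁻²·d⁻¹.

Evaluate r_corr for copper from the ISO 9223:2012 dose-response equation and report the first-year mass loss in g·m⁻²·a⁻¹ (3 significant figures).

r_corr = 4.80 g·m⁻²·a⁻¹

copper: temperature factor f = -0.080·(0.6) = -0.0480
  Pd branch = 0.0053·Pd^0.26·e^(0.059·RH+f) = 0.1618 μm/a
  Cl⁻ term: 0.01025·219.9^0.27·exp(0.036·45+0.049·10.6) = 0.3735
  sum: 0.1618 + 0.3735 → r_corr = 0.5353 μm/a
Convert to mass loss: 0.5353 μm/a × 8.96 g/cm³ = 4.796 g·m⁻²·a⁻¹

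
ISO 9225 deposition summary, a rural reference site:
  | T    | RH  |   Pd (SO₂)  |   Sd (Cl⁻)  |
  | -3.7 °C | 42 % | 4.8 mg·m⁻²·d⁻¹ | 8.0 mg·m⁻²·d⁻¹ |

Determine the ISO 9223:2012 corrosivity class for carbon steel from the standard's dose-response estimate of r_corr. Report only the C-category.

carbon steel: T≤10 °C ⇒ hinge +0.150·(-3.7−10) = -2.0550
  Pd branch = 1.77·Pd^0.52·e^(0.02·RH+f) = 1.187 μm/a
  Cl⁻ term: 0.102·8.0^0.62·exp(0.033·42+0.04·-3.7) = 1.277
  r_corr = 1.187 + 1.277 = 2.464 μm/a
2.46 μm/a falls in (1.3, 25] for carbon steel → category C2

C2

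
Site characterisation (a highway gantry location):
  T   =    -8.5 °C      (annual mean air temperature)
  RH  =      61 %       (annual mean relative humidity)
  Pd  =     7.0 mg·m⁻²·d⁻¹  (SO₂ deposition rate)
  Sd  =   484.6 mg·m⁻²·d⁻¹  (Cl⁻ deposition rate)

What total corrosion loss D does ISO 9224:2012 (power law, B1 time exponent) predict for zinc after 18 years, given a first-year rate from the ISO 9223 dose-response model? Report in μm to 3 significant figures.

D(18) = 7.53 μm

zinc: T≤10 °C ⇒ hinge +0.038·(-8.5−10) = -0.7030
  SO₂ term: 0.0129·7.0^0.44·exp(0.046·61-0.7030) = 0.2487
  Cl⁻ term: 0.0175·484.6^0.57·exp(0.008·61+0.085·-8.5) = 0.4697
  sum: 0.2487 + 0.4697 → r_corr = 0.7185 μm/a
Long-term exponent b (ISO 9224 Table 2, B1) = 0.813
  D(18) = 0.7185 × 18^0.813 = 0.7185 × 10.48 = 7.533 μm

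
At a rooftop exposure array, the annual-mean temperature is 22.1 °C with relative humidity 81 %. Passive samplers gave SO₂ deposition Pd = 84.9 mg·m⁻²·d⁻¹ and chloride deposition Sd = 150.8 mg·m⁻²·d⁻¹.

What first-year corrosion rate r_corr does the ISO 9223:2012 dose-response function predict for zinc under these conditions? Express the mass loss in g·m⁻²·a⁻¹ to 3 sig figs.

zinc: T>10 °C ⇒ hinge -0.071·(22.1−10) = -0.8591
  sulphur-dioxide contribution → 1.601 μm/a
  chloride contribution → 3.819 μm/a
  total first-year rate 5.42 μm/a
Convert to mass loss: 5.42 μm/a × 7.14 g/cm³ = 38.7 g·m⁻²·a⁻¹

r_corr = 38.7 g·m⁻²·a⁻¹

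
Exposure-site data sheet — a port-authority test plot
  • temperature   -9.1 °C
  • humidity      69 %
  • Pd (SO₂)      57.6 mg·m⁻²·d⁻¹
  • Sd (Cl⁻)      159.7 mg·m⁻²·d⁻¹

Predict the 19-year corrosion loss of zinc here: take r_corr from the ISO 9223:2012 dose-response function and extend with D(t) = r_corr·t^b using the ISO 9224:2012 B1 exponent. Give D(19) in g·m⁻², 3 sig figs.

D(19) = 89.2 g·m⁻²

zinc: temperature factor f = +0.038·(-19.1) = -0.7258
  Pd branch = 0.0129·Pd^0.44·e^(0.046·RH+f) = 0.888 μm/a
  Cl⁻ term: 0.0175·159.7^0.57·exp(0.008·69+0.085·-9.1) = 0.2528
  r_corr = 0.888 + 0.2528 = 1.141 μm/a
Long-term exponent b (ISO 9224 Table 2, B1) = 0.813
  D(19) = 1.141 × 19^0.813 = 1.141 × 10.96 = 12.5 μm
  Mass loss = 12.5 μm × 7.14 g/cm³ = 89.23 g·m⁻²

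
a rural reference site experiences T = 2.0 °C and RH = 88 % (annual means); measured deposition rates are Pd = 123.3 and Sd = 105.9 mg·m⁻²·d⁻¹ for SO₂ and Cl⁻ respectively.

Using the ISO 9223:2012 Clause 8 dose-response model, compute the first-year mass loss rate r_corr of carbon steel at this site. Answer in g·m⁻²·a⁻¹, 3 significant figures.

r_corr = 582 g·m⁻²·a⁻¹

carbon steel: f(T) = +0.150·(T−10) [T≤10 °C] = -1.2000
  sulphur-dioxide contribution → 37.89 μm/a
  chloride contribution → 36.31 μm/a
  total first-year rate 74.19 μm/a
Convert to mass loss: 74.19 μm/a × 7.85 g/cm³ = 582.4 g·m⁻²·a⁻¹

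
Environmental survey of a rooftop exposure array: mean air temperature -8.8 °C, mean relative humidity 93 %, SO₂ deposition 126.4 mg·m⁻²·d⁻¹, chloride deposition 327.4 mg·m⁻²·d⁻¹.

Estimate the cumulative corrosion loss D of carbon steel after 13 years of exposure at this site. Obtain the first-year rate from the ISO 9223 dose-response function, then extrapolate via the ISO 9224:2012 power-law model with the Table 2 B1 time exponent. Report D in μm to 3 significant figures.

carbon steel: f(T) = +0.150·(T−10) [T≤10 °C] = -2.8200
  SO₂ term: 1.77·126.4^0.52·exp(0.02·93-2.8200) = 8.394
  Cl⁻ term: 0.102·327.4^0.62·exp(0.033·93+0.04·-8.8) = 55.97
  sum: 8.394 + 55.97 → r_corr = 64.36 μm/a
Power-law: D(13) = r_corr · 13^0.523
  D(13) = 64.36 × 13^0.523 = 64.36 × 3.825 = 246.2 μm

D(13) = 246 μm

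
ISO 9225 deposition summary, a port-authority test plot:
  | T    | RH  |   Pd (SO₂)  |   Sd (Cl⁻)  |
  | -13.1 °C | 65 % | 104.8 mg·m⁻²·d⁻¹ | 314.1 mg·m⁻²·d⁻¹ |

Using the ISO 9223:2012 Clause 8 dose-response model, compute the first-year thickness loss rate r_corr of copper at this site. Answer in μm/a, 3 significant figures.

copper: f(T) = +0.126·(T−10) [T≤10 °C] = -2.9106
  sulphur-dioxide contribution → 0.04477 μm/a
  chloride contribution → 0.2645 μm/a
  total first-year rate 0.3093 μm/a

r_corr = 0.309 μm/a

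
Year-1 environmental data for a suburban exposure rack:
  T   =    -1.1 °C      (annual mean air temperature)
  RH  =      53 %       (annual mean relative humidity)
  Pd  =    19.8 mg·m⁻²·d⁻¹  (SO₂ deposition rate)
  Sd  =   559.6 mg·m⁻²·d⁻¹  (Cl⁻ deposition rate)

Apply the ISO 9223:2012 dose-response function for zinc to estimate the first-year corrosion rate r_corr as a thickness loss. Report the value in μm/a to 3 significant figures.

r_corr = 1.26 μm/a

zinc: temperature factor f = +0.038·(-11.1) = -0.4218
  sulphur-dioxide contribution → 0.3604 μm/a
  chloride contribution → 0.8971 μm/a
  ⇒ r_corr(zinc) = 1.258 μm/a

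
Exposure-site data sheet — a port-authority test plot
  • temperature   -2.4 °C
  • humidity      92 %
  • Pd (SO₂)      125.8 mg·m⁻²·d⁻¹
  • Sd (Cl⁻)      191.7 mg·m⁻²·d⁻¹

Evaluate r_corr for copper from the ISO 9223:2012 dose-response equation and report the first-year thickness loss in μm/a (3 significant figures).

copper: f(T) = +0.126·(T−10) [T≤10 °C] = -1.5624
  sulphur-dioxide contribution → 0.8892 μm/a
  chloride contribution → 1.034 μm/a
  ⇒ r_corr(copper) = 1.923 μm/a

r_corr = 1.92 μm/a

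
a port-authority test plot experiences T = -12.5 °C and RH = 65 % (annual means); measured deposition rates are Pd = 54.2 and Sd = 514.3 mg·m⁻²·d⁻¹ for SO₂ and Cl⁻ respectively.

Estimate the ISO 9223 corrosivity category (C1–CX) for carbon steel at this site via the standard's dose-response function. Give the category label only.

carbon steel: T≤10 °C ⇒ hinge +0.150·(-12.5−10) = -3.3750
  sulphur-dioxide contribution → 1.772 μm/a
  chloride contribution → 25.35 μm/a
  total first-year rate 27.12 μm/a
ISO 9223 Table 2 (carbon steel): 25 < 27.1 ≤ 50 μm/a ⇒ C3

C3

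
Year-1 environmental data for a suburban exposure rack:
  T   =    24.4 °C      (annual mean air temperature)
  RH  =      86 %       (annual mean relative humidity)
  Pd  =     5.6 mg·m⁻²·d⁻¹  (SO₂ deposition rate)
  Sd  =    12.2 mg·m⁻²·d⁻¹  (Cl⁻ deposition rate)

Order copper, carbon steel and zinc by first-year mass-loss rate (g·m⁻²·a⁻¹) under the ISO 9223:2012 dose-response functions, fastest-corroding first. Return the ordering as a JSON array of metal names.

copper: temperature factor f = -0.080·(14.4) = -1.1520
  sulphur-dioxide contribution → 0.4189 μm/a
  chloride contribution → 1.472 μm/a
  total first-year rate 1.891 μm/a
  mass loss = 1.891 μm/a × 8.96 g/cm³ = 16.94 g·m⁻²·a⁻¹
carbon steel: f(T) = -0.054·(T−10) [T>10 °C] = -0.7776
  sulphur-dioxide contribution → 11.13 μm/a
  chloride contribution → 21.8 μm/a
  total first-year rate 32.93 μm/a
  mass loss = 32.93 μm/a × 7.85 g/cm³ = 258.5 g·m⁻²·a⁻¹
zinc: temperature factor f = -0.071·(14.4) = -1.0224
  sulphur-dioxide contribution → 0.5174 μm/a
  chloride contribution → 1.153 μm/a
  ⇒ r_corr(zinc) = 1.67 μm/a
  mass loss = 1.67 μm/a × 7.14 g/cm³ = 11.93 g·m⁻²·a⁻¹
Ordering by g·m⁻²·a⁻¹: carbon steel (258) > copper (16.9) > zinc (11.9)

["carbon steel", "copper", "zinc"]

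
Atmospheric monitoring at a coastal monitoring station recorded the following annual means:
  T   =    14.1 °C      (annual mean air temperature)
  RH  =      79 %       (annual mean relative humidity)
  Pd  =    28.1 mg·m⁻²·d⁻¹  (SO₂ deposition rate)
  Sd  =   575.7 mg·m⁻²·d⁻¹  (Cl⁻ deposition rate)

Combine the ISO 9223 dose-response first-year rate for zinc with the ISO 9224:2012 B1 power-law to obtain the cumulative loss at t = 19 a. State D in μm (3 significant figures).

zinc: f(T) = -0.071·(T−10) [T>10 °C] = -0.2911
  SO₂ term: 0.0129·28.1^0.44·exp(0.046·79-0.2911) = 1.584
  Cl⁻ term: 0.0175·575.7^0.57·exp(0.008·79+0.085·14.1) = 4.086
  r_corr = 1.584 + 4.086 = 5.671 μm/a
Power-law: D(19) = r_corr · 19^0.813
  D(19) = 5.671 × 19^0.813 = 5.671 × 10.96 = 62.12 μm

D(19) = 62.1 μm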